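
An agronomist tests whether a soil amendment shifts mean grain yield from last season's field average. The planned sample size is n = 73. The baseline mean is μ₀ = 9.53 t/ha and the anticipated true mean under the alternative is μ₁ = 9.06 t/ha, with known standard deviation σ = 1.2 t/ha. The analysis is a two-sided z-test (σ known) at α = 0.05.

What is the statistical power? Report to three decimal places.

Standardized effect: d = |μ₁ − μ₀| / σ = |9.06 − 9.53| / 1.2 = 0.3917
Noncentrality parameter: δ = d·√n = 0.3917 × √73 = 3.3464
Critical value for a two-sided test at α = 0.05: z_{α/2} = 1.960.
Power = Φ(δ − 1.960) + Φ(−δ − 1.960) = Φ(1.386) + Φ(-5.306) = 0.9172 + 0.0000 = 0.9172.

Power ≈ 0.917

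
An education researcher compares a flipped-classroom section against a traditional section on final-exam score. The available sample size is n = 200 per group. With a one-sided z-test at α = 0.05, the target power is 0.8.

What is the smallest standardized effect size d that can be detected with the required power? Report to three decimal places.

Required noncentrality: δ = z_{0.05} + z_{0.20} = 1.645 + 0.842 = 2.486.
δ = d·√(n/2) ⇒ d = δ/√(n/2) = 2.486/√(200/2) = 0.2486.

d ≈ 0.249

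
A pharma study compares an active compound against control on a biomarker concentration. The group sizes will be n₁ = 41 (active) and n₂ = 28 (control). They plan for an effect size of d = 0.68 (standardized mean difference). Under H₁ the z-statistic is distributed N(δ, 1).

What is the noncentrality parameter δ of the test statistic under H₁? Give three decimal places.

The noncentrality parameter scales effect size by the design's sample-size factor: δ = d / √(1/n₁ + 1/n₂) = 0.68 / √(1/41 + 1/28) = 2.7737

δ ≈ 2.774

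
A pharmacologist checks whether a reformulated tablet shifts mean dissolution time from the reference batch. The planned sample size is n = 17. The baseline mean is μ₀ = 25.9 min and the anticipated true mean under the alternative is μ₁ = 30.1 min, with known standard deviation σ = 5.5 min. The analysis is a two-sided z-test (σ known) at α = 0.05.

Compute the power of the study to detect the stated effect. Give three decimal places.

Power ≈ 0.883

Standardized effect: d = |μ₁ − μ₀| / σ = |30.1 − 25.9| / 5.5 = 0.7636
Noncentrality parameter: δ = d·√n = 0.7636 × √17 = 3.1486
Two-sided α = 0.05 → critical value z_{0.025} = 1.960.
Power = Φ(δ − 1.960) + Φ(−δ − 1.960) = Φ(1.189) + Φ(-5.109) = 0.8827 + 0.0000 = 0.8827.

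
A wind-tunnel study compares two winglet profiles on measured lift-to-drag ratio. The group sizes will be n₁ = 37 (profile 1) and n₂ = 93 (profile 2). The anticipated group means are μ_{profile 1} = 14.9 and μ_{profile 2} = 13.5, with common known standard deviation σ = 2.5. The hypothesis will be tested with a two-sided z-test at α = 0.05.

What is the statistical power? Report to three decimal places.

Standardized effect: d = |μ_{profile 1} − μ_{profile 2}| / σ = |14.9 − 13.5| / 2.5 = 0.5600
Noncentrality parameter: δ = d / √(1/n₁ + 1/n₂) = 0.5600 / √(1/37 + 1/93) = 2.8811
Critical value for a two-sided test at α = 0.05: z_{α/2} = 1.960.
Power = Φ(δ − 1.960) + Φ(−δ − 1.960) = Φ(0.921) + Φ(-4.841) = 0.8215 + 0.0000 = 0.8215.

Power ≈ 0.822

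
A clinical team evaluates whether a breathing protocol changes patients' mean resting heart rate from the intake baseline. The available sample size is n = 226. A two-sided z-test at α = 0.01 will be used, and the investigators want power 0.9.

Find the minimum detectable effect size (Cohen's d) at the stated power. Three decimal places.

d ≈ 0.257

Required noncentrality: δ = z_{0.005} + z_{0.10} = 2.576 + 1.282 = 3.857.
(The second rejection-region term Φ(−δ − z_{α/2}) is negligible and dropped.)
δ = d·√n ⇒ d = δ/√n = 3.857/√226 = 0.2566.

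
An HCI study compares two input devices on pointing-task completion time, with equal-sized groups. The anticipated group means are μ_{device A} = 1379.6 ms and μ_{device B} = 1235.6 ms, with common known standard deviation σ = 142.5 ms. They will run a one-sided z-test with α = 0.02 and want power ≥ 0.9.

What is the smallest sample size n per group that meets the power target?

n = 22 per group

Standardized effect: d = |μ_{device A} − μ_{device B}| / σ = |1379.6 − 1235.6| / 142.5 = 1.0105
For power 0.9 need Φ(δ − z_{0.02}) = 0.9, so δ = z_{0.02} + z_{0.10} = 2.054 + 1.282 = 3.335.
δ = d·√(n/2) ⇒ n = 2(δ/d)² = 2 × (3.335 / 1.0105)² = 21.79.
Round up to the next whole unit.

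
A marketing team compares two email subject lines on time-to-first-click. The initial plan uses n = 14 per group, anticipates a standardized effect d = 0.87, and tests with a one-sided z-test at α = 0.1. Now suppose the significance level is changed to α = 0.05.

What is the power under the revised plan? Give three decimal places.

δ = d·√(n/2) = 0.87 × √(14/2) = 2.3018 (unchanged). New critical value: z_{0.05} = 1.645.
Revised power = P(Z > 1.645 − δ) = Φ(0.657) = 0.7444.

Power ≈ 0.744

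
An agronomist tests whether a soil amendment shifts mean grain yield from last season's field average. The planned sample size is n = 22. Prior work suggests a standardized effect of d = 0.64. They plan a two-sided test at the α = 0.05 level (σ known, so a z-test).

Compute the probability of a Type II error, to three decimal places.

β ≈ 0.149

Noncentrality parameter: δ = d·√n = 0.64 × √22 = 3.0019
Critical value for a two-sided test at α = 0.05: z_{α/2} = 1.960.
Power = Φ(δ − 1.960) + Φ(−δ − 1.960) = Φ(1.042) + Φ(-4.962) = 0.8513 + 0.0000 = 0.8513.
Type II error: β = 1 − power = 1 − 0.8513 = 0.1487.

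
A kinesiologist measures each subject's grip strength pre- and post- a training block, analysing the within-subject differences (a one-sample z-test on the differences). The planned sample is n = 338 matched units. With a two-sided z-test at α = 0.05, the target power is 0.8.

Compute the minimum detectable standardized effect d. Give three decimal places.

d ≈ 0.152

Need Φ(δ − 1.960) = 0.8, so δ = 1.960 + 0.842 = 2.802.
(The second rejection-region term Φ(−δ − z_{α/2}) is negligible and dropped.)
δ = d·√n ⇒ d = δ/√n = 2.802/√338 = 0.1524.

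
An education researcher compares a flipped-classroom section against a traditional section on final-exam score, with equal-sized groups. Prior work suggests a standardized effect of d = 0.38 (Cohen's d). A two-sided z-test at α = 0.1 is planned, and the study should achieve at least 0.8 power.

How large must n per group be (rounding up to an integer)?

For power 0.8 need Φ(δ − z_{0.05}) = 0.8, so δ = z_{0.05} + z_{0.20} = 1.645 + 0.842 = 2.486.
(For δ > 0 the lower-tail rejection region contributes negligibly to power, so the one-term inversion is standard.)
δ = d·√(n/2) ⇒ n = 2(δ/d)² = 2 × (2.486 / 0.38)² = 85.63.
Round up to the next whole unit.

n = 86 per group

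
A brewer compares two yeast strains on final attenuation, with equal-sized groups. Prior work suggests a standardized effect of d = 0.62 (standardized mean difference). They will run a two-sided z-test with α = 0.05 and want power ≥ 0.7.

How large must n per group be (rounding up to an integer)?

Set Φ(δ − 1.960) = 0.7; then δ − 1.960 = Φ⁻¹(0.7) = 0.524, giving δ = 2.484.
(For δ > 0 the lower-tail rejection region contributes negligibly to power, so the one-term inversion is standard.)
δ = d·√(n/2) ⇒ n = 2(δ/d)² = 2 × (2.484 / 0.62)² = 32.11.
Round up to the next whole unit.

n = 33 per group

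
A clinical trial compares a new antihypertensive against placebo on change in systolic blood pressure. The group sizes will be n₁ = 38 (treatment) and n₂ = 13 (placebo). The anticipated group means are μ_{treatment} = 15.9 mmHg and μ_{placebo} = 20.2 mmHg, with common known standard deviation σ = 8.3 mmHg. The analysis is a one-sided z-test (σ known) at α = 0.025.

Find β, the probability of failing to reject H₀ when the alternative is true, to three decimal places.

Standardized effect: d = |μ_{treatment} − μ_{placebo}| / σ = |15.9 − 20.2| / 8.3 = 0.5181
Noncentrality parameter: λ = d / √(1/n₁ + 1/n₂) = 0.5181 / √(1/38 + 1/13) = 1.6124
Critical value for a one-sided test at α = 0.025: z_α = 1.960.
Power = Φ(λ − 1.960) = Φ(-0.348) = 0.3641.
Type II error: β = 1 − power = 1 − 0.3641 = 0.6359.

β ≈ 0.636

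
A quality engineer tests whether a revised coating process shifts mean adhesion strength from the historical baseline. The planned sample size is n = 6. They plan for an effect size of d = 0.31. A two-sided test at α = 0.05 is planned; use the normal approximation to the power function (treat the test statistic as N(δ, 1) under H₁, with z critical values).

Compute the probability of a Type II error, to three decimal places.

β ≈ 0.882

Noncentrality parameter: δ = d·√n = 0.31 × √6 = 0.7593
Two-sided α = 0.05 → critical value z_{0.025} = 1.960.
Power = Φ(δ − 1.960) + Φ(−δ − 1.960) = Φ(-1.201) + Φ(-2.719) = 0.1149 + 0.0033 = 0.1182.
Type II error: β = 1 − power = 1 − 0.1182 = 0.8818.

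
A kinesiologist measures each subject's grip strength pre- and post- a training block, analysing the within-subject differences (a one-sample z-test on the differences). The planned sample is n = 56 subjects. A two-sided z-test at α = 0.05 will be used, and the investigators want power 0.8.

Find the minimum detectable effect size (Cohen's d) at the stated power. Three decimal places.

Required noncentrality: δ = z_{0.025} + z_{0.20} = 1.960 + 0.842 = 2.802.
(Lower-tail contribution to power is negligible for δ > 0.)
δ = d·√n ⇒ d = δ/√n = 2.802/√56 = 0.3744.

d ≈ 0.374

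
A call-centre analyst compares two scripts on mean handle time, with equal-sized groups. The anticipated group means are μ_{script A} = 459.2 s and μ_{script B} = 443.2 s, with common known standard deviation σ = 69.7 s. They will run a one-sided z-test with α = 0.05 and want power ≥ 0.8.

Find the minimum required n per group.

n = 235 per group

Standardized effect: d = |μ_{script A} − μ_{script B}| / σ = |459.2 − 443.2| / 69.7 = 0.2296
Set Φ(δ − 1.645) = 0.8; then δ − 1.645 = Φ⁻¹(0.8) = 0.842, giving δ = 2.486.
δ = d·√(n/2) ⇒ n = 2(δ/d)² = 2 × (2.486 / 0.2296)² = 234.65.
Rounding up, n = 235 per group.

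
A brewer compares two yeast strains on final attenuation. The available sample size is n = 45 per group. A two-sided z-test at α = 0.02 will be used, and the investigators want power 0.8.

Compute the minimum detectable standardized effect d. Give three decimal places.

Required noncentrality: δ = z_{0.01} + z_{0.20} = 2.326 + 0.842 = 3.168.
(The second rejection-region term Φ(−δ − z_{α/2}) is negligible and dropped.)
δ = d·√(n/2) ⇒ d = δ/√(n/2) = 3.168/√(45/2) = 0.6679.

d ≈ 0.668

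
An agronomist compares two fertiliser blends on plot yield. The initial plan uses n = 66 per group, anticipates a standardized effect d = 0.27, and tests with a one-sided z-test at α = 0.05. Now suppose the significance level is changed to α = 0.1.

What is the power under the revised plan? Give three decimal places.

δ = d·√(n/2) = 0.27 × √(66/2) = 1.5510 (unchanged). New critical value: z_{0.1} = 1.282.
Revised power = P(Z > 1.282 − δ) = Φ(0.269) = 0.6062.

Power ≈ 0.606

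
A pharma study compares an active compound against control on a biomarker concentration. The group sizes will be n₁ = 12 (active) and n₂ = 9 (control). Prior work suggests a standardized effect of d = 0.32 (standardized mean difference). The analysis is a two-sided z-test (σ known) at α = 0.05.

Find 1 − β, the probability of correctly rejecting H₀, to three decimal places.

Noncentrality parameter: δ = d / √(1/n₁ + 1/n₂) = 0.32 / √(1/12 + 1/9) = 0.7257
Two-sided α = 0.05 → critical value z_{0.025} = 1.960.
Power = Φ(δ − 1.960) + Φ(−δ − 1.960) = Φ(-1.234) + Φ(-2.686) = 0.1086 + 0.0036 = 0.1122.

Power ≈ 0.112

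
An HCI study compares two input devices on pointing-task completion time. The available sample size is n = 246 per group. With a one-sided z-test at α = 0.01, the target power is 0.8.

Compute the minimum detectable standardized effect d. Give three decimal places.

d ≈ 0.286

Need Φ(δ − 2.326) = 0.8, so δ = 2.326 + 0.842 = 3.168.
δ = d·√(n/2) ⇒ d = δ/√(n/2) = 3.168/√(246/2) = 0.2856.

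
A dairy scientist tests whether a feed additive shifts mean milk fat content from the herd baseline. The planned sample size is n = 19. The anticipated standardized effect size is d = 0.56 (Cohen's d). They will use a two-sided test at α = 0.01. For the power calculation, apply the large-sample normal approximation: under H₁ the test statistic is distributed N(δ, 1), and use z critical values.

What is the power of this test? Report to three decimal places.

Power ≈ 0.446

Noncentrality parameter: δ = d·√n = 0.56 × √19 = 2.4410
Critical value for a two-sided test at α = 0.01: z_{α/2} = 2.576.
Power = Φ(δ − 2.576) + Φ(−δ − 2.576) = Φ(-0.135) + Φ(-5.017) = 0.4464 + 0.0000 = 0.4464.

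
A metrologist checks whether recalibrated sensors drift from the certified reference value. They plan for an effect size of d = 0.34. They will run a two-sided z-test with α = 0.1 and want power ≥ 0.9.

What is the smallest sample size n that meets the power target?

Set Φ(δ − 1.645) = 0.9; then δ − 1.645 = Φ⁻¹(0.9) = 1.282, giving δ = 2.926.
(For δ > 0 the lower-tail rejection region contributes negligibly to power, so the one-term inversion is standard.)
δ = d·√n ⇒ n = (δ/d)² = (2.926 / 0.34)² = 74.08.
Round up to the next whole unit.

n = 75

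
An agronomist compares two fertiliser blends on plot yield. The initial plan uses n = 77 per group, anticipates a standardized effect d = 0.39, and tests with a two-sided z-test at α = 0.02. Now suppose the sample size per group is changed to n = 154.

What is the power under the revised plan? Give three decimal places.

With n = 154 per group: δ = d·√(n/2) = 0.39 × √(154/2) = 3.4222. Critical value z_{0.01} = 2.326.
Revised power = Φ(δ − 2.326) + Φ(−δ − 2.326) = Φ(1.096) + Φ(-5.749) = 0.8634 + 0.0000 = 0.8634.

Power ≈ 0.863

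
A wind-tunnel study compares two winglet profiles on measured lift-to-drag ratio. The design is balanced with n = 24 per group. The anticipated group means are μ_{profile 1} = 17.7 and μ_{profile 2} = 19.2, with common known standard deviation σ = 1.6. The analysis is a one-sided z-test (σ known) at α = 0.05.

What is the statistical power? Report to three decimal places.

Standardized effect: d = |μ_{profile 1} − μ_{profile 2}| / σ = |17.7 − 19.2| / 1.6 = 0.9375
Noncentrality parameter: δ = d·√(n/2) = 0.9375 × √(24/2) = 3.2476
Critical value for a one-sided test at α = 0.05: z_α = 1.645.
Power = P(Z > 1.645 − δ) = Φ(1.603) = 0.9455.

Power ≈ 0.946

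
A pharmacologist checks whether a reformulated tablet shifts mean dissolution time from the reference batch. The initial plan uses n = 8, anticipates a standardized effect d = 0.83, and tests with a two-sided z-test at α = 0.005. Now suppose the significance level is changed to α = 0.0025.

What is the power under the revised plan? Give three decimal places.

Power ≈ 0.250

δ = d·√n = 0.83 × √8 = 2.3476 (unchanged). New critical value: z_{0.0013} = 3.023.
Revised power = Φ(δ − 3.023) + Φ(−δ − 3.023) = Φ(-0.676) + Φ(-5.371) = 0.2496 + 0.0000 = 0.2496.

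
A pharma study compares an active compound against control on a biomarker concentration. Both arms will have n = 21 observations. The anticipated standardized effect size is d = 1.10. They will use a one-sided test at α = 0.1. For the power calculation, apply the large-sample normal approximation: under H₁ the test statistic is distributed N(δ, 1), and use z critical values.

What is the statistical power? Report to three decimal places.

Power ≈ 0.989

Noncentrality parameter: δ = d·√(n/2) = 1.10 × √(21/2) = 3.5644
Critical value for a one-sided test at α = 0.1: z_α = 1.282.
Power = Φ(δ − 1.282) = Φ(2.283) = 0.9888.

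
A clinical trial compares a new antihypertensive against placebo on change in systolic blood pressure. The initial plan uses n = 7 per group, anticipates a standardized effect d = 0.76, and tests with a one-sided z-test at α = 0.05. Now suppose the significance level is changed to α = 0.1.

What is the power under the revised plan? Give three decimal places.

Power ≈ 0.556

δ = d·√(n/2) = 0.76 × √(7/2) = 1.4218 (unchanged). New critical value: z_{0.1} = 1.282.
Revised power = P(Z > 1.282 − δ) = Φ(0.140) = 0.5558.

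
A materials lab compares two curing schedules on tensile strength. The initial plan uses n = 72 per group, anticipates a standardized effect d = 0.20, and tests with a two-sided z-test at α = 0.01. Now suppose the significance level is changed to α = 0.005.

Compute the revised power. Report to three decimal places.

δ = d·√(n/2) = 0.20 × √(72/2) = 1.2000 (unchanged). New critical value: z_{0.0025} = 2.807.
Revised power = Φ(δ − 2.807) + Φ(−δ − 2.807) = Φ(-1.607) + Φ(-4.007) = 0.0540 + 0.0000 = 0.0541.

Power ≈ 0.054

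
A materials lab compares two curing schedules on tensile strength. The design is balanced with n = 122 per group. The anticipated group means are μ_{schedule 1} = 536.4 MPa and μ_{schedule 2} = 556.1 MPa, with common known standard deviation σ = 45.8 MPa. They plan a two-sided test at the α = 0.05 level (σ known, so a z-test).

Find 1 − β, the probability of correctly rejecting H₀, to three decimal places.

Standardized effect: d = |μ_{schedule 1} − μ_{schedule 2}| / σ = |536.4 − 556.1| / 45.8 = 0.4301
Noncentrality parameter: δ = d·√(n/2) = 0.4301 × √(122/2) = 3.3594
Critical value for a two-sided test at α = 0.05: z_{α/2} = 1.960.
Power = Φ(δ − 1.960) + Φ(−δ − 1.960) = Φ(1.399) + Φ(-5.319) = 0.9192 + 0.0000 = 0.9192.

Power ≈ 0.919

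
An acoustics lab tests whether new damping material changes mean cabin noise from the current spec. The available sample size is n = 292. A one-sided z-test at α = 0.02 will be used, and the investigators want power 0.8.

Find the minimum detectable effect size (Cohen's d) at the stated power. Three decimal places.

d ≈ 0.169

Required noncentrality: δ = z_{0.02} + z_{0.20} = 2.054 + 0.842 = 2.895.
δ = d·√n ⇒ d = δ/√n = 2.895/√292 = 0.1694.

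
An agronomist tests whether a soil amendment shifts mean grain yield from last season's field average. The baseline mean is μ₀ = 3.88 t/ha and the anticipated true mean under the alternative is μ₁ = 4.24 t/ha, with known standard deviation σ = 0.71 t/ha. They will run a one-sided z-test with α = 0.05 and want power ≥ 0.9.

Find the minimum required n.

n = 34

Standardized effect: d = |μ₁ − μ₀| / σ = |4.24 − 3.88| / 0.71 = 0.5070
Set Φ(δ − 1.645) = 0.9; then δ − 1.645 = Φ⁻¹(0.9) = 1.282, giving δ = 2.926.
δ = d·√n ⇒ n = (δ/d)² = (2.926 / 0.5070)² = 33.31.
Rounding up, n = 34.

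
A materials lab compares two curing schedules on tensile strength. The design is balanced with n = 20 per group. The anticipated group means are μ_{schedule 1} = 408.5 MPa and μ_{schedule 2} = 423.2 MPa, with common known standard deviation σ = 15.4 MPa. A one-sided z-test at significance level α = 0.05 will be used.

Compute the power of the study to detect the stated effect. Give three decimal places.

Power ≈ 0.915

Standardized effect: d = |μ_{schedule 1} − μ_{schedule 2}| / σ = |408.5 − 423.2| / 15.4 = 0.9545
Noncentrality parameter: δ = d·√(n/2) = 0.9545 × √(20/2) = 3.0185
Critical value for a one-sided test at α = 0.05: z_α = 1.645.
Power = Φ(δ − 1.645) = Φ(1.374) = 0.9152.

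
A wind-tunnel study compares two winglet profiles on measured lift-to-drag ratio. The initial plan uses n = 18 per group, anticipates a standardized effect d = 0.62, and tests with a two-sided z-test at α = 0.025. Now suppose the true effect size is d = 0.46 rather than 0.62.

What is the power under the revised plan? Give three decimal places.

With d = 0.46: δ = d·√(n/2) = 0.46 × √(18/2) = 1.3800. Critical value z_{0.0125} = 2.241.
Revised power = Φ(δ − 2.241) + Φ(−δ − 2.241) = Φ(-0.861) + Φ(-3.621) = 0.1945 + 0.0001 = 0.1947.

Power ≈ 0.195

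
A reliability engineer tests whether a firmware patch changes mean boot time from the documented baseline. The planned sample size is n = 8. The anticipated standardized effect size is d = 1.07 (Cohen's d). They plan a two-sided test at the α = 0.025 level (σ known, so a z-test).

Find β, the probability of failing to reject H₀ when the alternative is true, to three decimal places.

β ≈ 0.216

Noncentrality parameter: δ = d·√n = 1.07 × √8 = 3.0264
Two-sided α = 0.025 → critical value z_{0.0125} = 2.241.
Power = Φ(δ − 2.241) + Φ(−δ − 2.241) = Φ(0.785) + Φ(-5.268) = 0.7838 + 0.0000 = 0.7838.
Type II error: β = 1 − power = 1 − 0.7838 = 0.2162.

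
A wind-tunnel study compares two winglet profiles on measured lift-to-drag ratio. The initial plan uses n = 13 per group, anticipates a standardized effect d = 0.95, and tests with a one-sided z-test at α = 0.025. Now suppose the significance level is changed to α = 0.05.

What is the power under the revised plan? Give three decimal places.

δ = d·√(n/2) = 0.95 × √(13/2) = 2.4220 (unchanged). New critical value: z_{0.05} = 1.645.
Revised power = P(Z > 1.645 − δ) = Φ(0.777) = 0.7815.

Power ≈ 0.781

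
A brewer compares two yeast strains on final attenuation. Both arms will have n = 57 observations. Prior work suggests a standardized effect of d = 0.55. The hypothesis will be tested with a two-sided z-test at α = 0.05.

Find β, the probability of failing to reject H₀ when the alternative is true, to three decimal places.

β ≈ 0.164

Noncentrality parameter: δ = d·√(n/2) = 0.55 × √(57/2) = 2.9362
Two-sided α = 0.05 → critical value z_{0.025} = 1.960.
Power = Φ(δ − 1.960) + Φ(−δ − 1.960) = Φ(0.976) + Φ(-4.896) = 0.8355 + 0.0000 = 0.8355.
Type II error: β = 1 − power = 1 − 0.8355 = 0.1645.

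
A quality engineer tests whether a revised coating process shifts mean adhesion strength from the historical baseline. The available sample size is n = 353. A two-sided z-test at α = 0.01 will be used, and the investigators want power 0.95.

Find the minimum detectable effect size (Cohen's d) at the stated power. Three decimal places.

d ≈ 0.225

Required noncentrality: δ = z_{0.005} + z_{0.05} = 2.576 + 1.645 = 4.221.
(Lower-tail contribution to power is negligible for δ > 0.)
δ = d·√n ⇒ d = δ/√n = 4.221/√353 = 0.2246.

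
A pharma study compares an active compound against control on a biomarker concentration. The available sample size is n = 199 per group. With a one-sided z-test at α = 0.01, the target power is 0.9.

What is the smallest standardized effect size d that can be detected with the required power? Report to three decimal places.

Need Φ(δ − 2.326) = 0.9, so δ = 2.326 + 1.282 = 3.608.
δ = d·√(n/2) ⇒ d = δ/√(n/2) = 3.608/√(199/2) = 0.3617.

d ≈ 0.362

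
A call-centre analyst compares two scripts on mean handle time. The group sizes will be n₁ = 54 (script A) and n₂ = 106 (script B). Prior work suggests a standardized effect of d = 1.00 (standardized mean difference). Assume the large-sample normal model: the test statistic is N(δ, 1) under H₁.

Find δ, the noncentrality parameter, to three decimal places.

δ ≈ 5.981

δ = d / √(1/n₁ + 1/n₂) = 1.00 / √(1/54 + 1/106) = 5.9812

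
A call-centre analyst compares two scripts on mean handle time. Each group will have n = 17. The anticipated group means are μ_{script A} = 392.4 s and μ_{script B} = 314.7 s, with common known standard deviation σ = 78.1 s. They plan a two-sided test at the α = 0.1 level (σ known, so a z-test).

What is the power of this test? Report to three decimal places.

Standardized effect: d = |μ_{script A} − μ_{script B}| / σ = |392.4 − 314.7| / 78.1 = 0.9949
Noncentrality parameter: λ = d·√(n/2) = 0.9949 × √(17/2) = 2.9005
Critical value for a two-sided test at α = 0.1: z_{α/2} = 1.645.
Power = Φ(λ − 1.645) + Φ(−λ − 1.645) = Φ(1.256) + Φ(-4.545) = 0.8954 + 0.0000 = 0.8954.

Power ≈ 0.895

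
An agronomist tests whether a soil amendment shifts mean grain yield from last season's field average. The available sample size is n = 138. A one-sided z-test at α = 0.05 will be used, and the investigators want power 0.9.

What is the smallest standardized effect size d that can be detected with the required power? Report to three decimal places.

d ≈ 0.249

Need Φ(δ − 1.645) = 0.9, so δ = 1.645 + 1.282 = 2.926.
δ = d·√n ⇒ d = δ/√n = 2.926/√138 = 0.2491.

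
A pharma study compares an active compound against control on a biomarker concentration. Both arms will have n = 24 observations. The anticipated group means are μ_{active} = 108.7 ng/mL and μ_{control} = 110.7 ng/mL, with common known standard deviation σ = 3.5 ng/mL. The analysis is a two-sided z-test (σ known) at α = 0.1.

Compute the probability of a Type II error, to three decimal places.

β ≈ 0.369

Standardized effect: d = |μ_{active} − μ_{control}| / σ = |108.7 − 110.7| / 3.5 = 0.5714
Noncentrality parameter: δ = d·√(n/2) = 0.5714 × √(24/2) = 1.9795
Critical value for a two-sided test at α = 0.1: z_{α/2} = 1.645.
Power = Φ(δ − 1.645) + Φ(−δ − 1.645) = Φ(0.335) + Φ(-3.624) = 0.6310 + 0.0001 = 0.6312.
Type II error: β = 1 − power = 1 − 0.6312 = 0.3688.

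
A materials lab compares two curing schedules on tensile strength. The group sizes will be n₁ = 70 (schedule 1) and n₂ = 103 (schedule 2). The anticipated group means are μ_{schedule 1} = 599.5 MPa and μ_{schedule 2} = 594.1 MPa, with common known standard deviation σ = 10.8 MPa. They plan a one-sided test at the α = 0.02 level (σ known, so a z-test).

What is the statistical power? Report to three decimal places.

Standardized effect: d = |μ_{schedule 1} − μ_{schedule 2}| / σ = |599.5 − 594.1| / 10.8 = 0.5000
Noncentrality parameter: δ = d / √(1/n₁ + 1/n₂) = 0.5000 / √(1/70 + 1/103) = 3.2279
Critical value for a one-sided test at α = 0.02: z_α = 2.054.
Power = P(Z > 2.054 − δ) = Φ(1.174) = 0.8798.

Power ≈ 0.880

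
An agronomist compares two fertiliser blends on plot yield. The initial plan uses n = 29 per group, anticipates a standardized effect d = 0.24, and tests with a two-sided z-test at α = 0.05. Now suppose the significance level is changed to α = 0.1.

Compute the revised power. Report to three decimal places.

Power ≈ 0.238

δ = d·√(n/2) = 0.24 × √(29/2) = 0.9139 (unchanged). New critical value: z_{0.05} = 1.645.
Revised power = Φ(δ − 1.645) + Φ(−δ − 1.645) = Φ(-0.731) + Φ(-2.559) = 0.2324 + 0.0053 = 0.2377.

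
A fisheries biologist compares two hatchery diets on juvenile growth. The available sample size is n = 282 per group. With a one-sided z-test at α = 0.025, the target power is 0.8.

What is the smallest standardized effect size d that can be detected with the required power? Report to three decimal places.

Need Φ(δ − 1.960) = 0.8, so δ = 1.960 + 0.842 = 2.802.
δ = d·√(n/2) ⇒ d = δ/√(n/2) = 2.802/√(282/2) = 0.2359.

d ≈ 0.236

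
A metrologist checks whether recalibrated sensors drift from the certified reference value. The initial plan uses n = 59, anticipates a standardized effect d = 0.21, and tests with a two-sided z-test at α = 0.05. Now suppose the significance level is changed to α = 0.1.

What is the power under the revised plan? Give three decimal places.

δ = d·√n = 0.21 × √59 = 1.6130 (unchanged). New critical value: z_{0.05} = 1.645.
Revised power = Φ(δ − 1.645) + Φ(−δ − 1.645) = Φ(-0.032) + Φ(-3.258) = 0.4873 + 0.0006 = 0.4879.

Power ≈ 0.488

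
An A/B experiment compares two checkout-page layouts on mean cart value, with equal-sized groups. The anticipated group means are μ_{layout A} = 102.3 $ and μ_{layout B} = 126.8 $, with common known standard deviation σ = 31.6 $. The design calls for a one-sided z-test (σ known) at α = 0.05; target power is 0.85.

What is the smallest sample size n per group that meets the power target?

Standardized effect: d = |μ_{layout A} − μ_{layout B}| / σ = |102.3 − 126.8| / 31.6 = 0.7753
Set Φ(δ − 1.645) = 0.85; then δ − 1.645 = Φ⁻¹(0.85) = 1.036, giving δ = 2.681.
δ = d·√(n/2) ⇒ n = 2(δ/d)² = 2 × (2.681 / 0.7753)² = 23.92.
Rounding up, n = 24 per group.

n = 24 per group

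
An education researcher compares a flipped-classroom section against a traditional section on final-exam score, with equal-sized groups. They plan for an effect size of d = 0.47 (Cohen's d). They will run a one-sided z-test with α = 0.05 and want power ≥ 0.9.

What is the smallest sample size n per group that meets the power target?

n = 78 per group

Set Φ(δ − 1.645) = 0.9; then δ − 1.645 = Φ⁻¹(0.9) = 1.282, giving δ = 2.926.
δ = d·√(n/2) ⇒ n = 2(δ/d)² = 2 × (2.926 / 0.47)² = 77.54.
Round up to the next whole unit.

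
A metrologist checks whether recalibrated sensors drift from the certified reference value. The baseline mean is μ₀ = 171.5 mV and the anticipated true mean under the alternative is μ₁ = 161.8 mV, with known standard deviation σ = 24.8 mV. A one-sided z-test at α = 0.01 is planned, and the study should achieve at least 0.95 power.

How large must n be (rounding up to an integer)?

n = 104

Standardized effect: d = |μ₁ − μ₀| / σ = |161.8 − 171.5| / 24.8 = 0.3911
Set Φ(δ − 2.326) = 0.95; then δ − 2.326 = Φ⁻¹(0.95) = 1.645, giving δ = 3.971.
δ = d·√n ⇒ n = (δ/d)² = (3.971 / 0.3911)² = 103.09.
Round up to the next whole unit.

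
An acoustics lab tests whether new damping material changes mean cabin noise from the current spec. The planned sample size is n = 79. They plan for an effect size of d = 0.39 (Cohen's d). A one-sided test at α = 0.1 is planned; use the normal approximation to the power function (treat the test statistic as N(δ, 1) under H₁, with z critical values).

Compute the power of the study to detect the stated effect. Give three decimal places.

Noncentrality parameter: δ = d·√n = 0.39 × √79 = 3.4664
One-sided α = 0.1 → critical value z_{0.1} = 1.282.
Power = P(Z > 1.282 − δ) = Φ(2.185) = 0.9855.

Power ≈ 0.986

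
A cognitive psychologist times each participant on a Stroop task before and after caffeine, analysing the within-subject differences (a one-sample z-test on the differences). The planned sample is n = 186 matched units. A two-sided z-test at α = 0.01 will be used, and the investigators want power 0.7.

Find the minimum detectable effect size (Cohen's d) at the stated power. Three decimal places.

d ≈ 0.227

Required noncentrality: δ = z_{0.005} + z_{0.30} = 2.576 + 0.524 = 3.100.
(Lower-tail contribution to power is negligible for δ > 0.)
δ = d·√n ⇒ d = δ/√n = 3.100/√186 = 0.2273.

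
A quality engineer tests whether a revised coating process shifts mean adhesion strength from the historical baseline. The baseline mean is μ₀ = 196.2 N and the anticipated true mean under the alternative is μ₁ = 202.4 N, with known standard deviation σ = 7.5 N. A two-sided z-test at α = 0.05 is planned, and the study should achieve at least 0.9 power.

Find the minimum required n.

Standardized effect: d = |μ₁ − μ₀| / σ = |202.4 − 196.2| / 7.5 = 0.8267
Set Φ(δ − 1.960) = 0.9; then δ − 1.960 = Φ⁻¹(0.9) = 1.282, giving δ = 3.242.
(The Φ(−δ − z_{α/2}) term is vanishingly small for δ > 0 and is dropped in the standard sample-size formula.)
δ = d·√n ⇒ n = (δ/d)² = (3.242 / 0.8267)² = 15.38.
Rounding up, n = 16.

n = 16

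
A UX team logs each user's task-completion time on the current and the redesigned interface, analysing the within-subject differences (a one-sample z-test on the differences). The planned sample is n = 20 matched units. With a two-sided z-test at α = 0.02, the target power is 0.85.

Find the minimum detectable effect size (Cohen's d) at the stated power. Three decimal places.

d ≈ 0.752

Need Φ(δ − 2.326) = 0.85, so δ = 2.326 + 1.036 = 3.363.
(The second rejection-region term Φ(−δ − z_{α/2}) is negligible and dropped.)
δ = d·√n ⇒ d = δ/√n = 3.363/√20 = 0.7519.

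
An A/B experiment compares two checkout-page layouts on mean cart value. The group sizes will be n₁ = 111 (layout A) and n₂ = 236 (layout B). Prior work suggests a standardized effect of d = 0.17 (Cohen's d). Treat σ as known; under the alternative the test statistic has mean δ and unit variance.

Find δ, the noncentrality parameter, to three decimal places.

The noncentrality parameter scales effect size by the design's sample-size factor: δ = d / √(1/n₁ + 1/n₂) = 0.17 / √(1/111 + 1/236) = 1.4771

δ ≈ 1.477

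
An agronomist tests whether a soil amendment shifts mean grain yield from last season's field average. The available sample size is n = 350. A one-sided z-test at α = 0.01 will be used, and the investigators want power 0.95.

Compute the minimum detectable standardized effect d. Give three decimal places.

Required noncentrality: δ = z_{0.01} + z_{0.05} = 2.326 + 1.645 = 3.971.
δ = d·√n ⇒ d = δ/√n = 3.971/√350 = 0.2123.

d ≈ 0.212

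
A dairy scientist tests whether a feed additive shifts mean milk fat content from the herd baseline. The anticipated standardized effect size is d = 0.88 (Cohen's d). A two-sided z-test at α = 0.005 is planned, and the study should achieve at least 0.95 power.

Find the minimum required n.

Set Φ(δ − 2.807) = 0.95; then δ − 2.807 = Φ⁻¹(0.95) = 1.645, giving δ = 4.452.
(Ignoring the negligible lower-tail rejection probability gives the usual closed-form inversion.)
δ = d·√n ⇒ n = (δ/d)² = (4.452 / 0.88)² = 25.59.
Round up to the next whole unit.

n = 26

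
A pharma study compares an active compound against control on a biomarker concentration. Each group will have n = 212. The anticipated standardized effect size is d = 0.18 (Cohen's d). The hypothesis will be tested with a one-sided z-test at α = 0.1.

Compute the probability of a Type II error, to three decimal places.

β ≈ 0.284

Noncentrality parameter: δ = d·√(n/2) = 0.18 × √(212/2) = 1.8532
One-sided α = 0.1 → critical value z_{0.1} = 1.282.
Power = P(Z > 1.282 − δ) = Φ(0.572) = 0.7162.
Type II error: β = 1 − power = 1 − 0.7162 = 0.2838.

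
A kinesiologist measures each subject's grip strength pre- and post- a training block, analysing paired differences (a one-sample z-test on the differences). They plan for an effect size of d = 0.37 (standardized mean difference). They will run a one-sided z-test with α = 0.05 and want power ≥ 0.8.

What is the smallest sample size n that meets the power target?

n = 46

Set Φ(δ − 1.645) = 0.8; then δ − 1.645 = Φ⁻¹(0.8) = 0.842, giving δ = 2.486.
δ = d·√n ⇒ n = (δ/d)² = (2.486 / 0.37)² = 45.16.
Rounding up, n = 46.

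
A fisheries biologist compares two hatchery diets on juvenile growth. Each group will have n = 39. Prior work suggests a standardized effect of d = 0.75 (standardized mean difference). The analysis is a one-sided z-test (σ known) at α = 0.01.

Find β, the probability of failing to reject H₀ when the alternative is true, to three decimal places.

Noncentrality parameter: δ = d·√(n/2) = 0.75 × √(39/2) = 3.3119
Critical value for a one-sided test at α = 0.01: z_α = 2.326.
Power = Φ(δ − 2.326) = Φ(0.986) = 0.8378.
Type II error: β = 1 − power = 1 − 0.8378 = 0.1622.

β ≈ 0.162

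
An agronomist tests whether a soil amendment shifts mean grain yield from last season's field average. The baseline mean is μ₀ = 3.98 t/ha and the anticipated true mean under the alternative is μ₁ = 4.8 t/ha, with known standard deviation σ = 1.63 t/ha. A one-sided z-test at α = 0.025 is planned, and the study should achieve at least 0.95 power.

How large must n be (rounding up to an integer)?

n = 52

Standardized effect: d = |μ₁ − μ₀| / σ = |4.8 − 3.98| / 1.63 = 0.5031
Set Φ(δ − 1.960) = 0.95; then δ − 1.960 = Φ⁻¹(0.95) = 1.645, giving δ = 3.605.
δ = d·√n ⇒ n = (δ/d)² = (3.605 / 0.5031)² = 51.35.
Round up to the next whole unit.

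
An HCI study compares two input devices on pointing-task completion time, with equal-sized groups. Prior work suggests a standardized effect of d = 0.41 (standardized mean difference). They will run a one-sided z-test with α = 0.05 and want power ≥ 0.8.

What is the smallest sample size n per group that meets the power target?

Set Φ(δ − 1.645) = 0.8; then δ − 1.645 = Φ⁻¹(0.8) = 0.842, giving δ = 2.486.
δ = d·√(n/2) ⇒ n = 2(δ/d)² = 2 × (2.486 / 0.41)² = 73.56.
Rounding up, n = 74 per group.

n = 74 per group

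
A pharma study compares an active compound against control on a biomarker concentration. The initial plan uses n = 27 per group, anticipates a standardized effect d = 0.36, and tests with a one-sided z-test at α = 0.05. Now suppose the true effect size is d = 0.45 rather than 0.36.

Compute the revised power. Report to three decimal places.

Power ≈ 0.503

With d = 0.45: δ = d·√(n/2) = 0.45 × √(27/2) = 1.6534. Critical value z_{0.05} = 1.645.
Revised power = Φ(δ − 1.645) = Φ(0.009) = 0.5034.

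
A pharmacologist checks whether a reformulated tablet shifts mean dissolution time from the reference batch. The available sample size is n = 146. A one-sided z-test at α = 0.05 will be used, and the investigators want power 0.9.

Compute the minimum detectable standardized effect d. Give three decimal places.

Need Φ(δ − 1.645) = 0.9, so δ = 1.645 + 1.282 = 2.926.
δ = d·√n ⇒ d = δ/√n = 2.926/√146 = 0.2422.

d ≈ 0.242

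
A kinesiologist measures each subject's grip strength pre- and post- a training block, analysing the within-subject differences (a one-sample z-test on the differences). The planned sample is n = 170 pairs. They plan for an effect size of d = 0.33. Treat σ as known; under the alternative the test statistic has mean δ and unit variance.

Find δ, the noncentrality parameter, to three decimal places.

δ ≈ 4.303

δ = d·√n = 0.33 × √170 = 4.3027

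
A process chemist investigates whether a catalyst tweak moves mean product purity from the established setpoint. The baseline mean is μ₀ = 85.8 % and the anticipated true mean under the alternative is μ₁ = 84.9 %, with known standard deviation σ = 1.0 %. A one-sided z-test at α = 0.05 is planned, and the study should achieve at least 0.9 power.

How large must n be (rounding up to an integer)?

n = 11

Standardized effect: d = |μ₁ − μ₀| / σ = |84.9 − 85.8| / 1.0 = 0.9000
Set Φ(δ − 1.645) = 0.9; then δ − 1.645 = Φ⁻¹(0.9) = 1.282, giving δ = 2.926.
δ = d·√n ⇒ n = (δ/d)² = (2.926 / 0.9000)² = 10.57.
Rounding up, n = 11.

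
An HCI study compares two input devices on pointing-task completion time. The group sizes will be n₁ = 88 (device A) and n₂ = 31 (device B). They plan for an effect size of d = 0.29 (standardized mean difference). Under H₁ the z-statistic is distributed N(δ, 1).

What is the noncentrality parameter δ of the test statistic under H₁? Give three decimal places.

δ = d / √(1/n₁ + 1/n₂) = 0.29 / √(1/88 + 1/31) = 1.3885

δ ≈ 1.389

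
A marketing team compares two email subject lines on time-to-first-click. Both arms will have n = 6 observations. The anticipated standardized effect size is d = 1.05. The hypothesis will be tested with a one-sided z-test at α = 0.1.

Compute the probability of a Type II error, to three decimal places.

β ≈ 0.296

Noncentrality parameter: δ = d·√(n/2) = 1.05 × √(6/2) = 1.8187
One-sided α = 0.1 → critical value z_{0.1} = 1.282.
Power = Φ(δ − 1.282) = Φ(0.537) = 0.7044.
Type II error: β = 1 − power = 1 − 0.7044 = 0.2956.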